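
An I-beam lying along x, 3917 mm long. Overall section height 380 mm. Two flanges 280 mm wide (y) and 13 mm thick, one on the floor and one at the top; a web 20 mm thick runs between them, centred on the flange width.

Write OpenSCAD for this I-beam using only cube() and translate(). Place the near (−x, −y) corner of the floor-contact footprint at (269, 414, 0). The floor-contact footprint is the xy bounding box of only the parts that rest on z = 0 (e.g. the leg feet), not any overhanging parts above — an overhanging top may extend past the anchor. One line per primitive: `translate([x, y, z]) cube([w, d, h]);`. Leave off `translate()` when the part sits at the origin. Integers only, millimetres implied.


translate([269, 414, 0]) cube([3917, 280, 13]);
translate([269, 544, 13]) cube([3917, 20, 354]);
translate([269, 414, 367]) cube([3917, 280, 13]);


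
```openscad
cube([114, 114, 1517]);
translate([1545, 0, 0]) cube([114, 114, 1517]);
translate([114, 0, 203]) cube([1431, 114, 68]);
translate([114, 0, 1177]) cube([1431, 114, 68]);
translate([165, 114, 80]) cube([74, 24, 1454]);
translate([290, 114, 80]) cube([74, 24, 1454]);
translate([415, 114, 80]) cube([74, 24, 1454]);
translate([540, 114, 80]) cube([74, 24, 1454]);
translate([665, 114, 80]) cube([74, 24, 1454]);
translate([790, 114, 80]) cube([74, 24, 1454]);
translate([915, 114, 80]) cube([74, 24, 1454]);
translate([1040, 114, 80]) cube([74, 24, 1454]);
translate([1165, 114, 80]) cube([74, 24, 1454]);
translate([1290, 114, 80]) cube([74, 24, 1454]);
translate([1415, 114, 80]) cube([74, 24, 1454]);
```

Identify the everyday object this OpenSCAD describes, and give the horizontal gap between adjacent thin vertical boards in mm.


A fence section. The picket gap is 51 mm.

Two posts, two rails, 11 pickets — a fence section. Span 1431 mm holds 11 pickets of 74 mm with 12 equal gaps: ⌊(1431 − 11·74) / 12⌋ = 51 mm.


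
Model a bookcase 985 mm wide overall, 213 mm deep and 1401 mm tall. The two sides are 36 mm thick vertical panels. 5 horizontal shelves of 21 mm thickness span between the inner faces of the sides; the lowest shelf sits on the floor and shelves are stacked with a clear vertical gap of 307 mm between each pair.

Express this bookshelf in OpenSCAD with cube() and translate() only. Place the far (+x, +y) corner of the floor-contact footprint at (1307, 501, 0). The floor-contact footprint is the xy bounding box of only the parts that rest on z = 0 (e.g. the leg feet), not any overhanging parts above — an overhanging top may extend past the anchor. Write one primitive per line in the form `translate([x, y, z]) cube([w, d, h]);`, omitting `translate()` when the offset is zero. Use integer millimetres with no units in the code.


translate([322, 288, 0]) cube([36, 213, 1401]);
translate([1271, 288, 0]) cube([36, 213, 1401]);
translate([358, 288, 0]) cube([913, 213, 21]);
translate([358, 288, 328]) cube([913, 213, 21]);
translate([358, 288, 656]) cube([913, 213, 21]);
translate([358, 288, 984]) cube([913, 213, 21]);
translate([358, 288, 1312]) cube([913, 213, 21]);


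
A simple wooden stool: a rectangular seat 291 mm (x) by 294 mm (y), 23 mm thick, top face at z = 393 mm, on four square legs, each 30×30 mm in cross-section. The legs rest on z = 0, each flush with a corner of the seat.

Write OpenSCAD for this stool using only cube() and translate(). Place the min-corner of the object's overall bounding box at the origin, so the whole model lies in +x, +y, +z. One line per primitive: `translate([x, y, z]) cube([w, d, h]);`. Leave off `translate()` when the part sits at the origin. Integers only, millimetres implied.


translate([0, 0, 370]) cube([291, 294, 23]);
cube([30, 30, 370]);
translate([261, 0, 0]) cube([30, 30, 370]);
translate([0, 264, 0]) cube([30, 30, 370]);
translate([261, 264, 0]) cube([30, 30, 370]);


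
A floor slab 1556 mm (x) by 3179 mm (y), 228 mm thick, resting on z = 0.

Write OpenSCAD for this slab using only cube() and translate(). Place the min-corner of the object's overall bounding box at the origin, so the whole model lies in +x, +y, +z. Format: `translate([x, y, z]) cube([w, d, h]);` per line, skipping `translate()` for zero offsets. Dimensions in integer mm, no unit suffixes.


cube([1556, 3179, 228]);


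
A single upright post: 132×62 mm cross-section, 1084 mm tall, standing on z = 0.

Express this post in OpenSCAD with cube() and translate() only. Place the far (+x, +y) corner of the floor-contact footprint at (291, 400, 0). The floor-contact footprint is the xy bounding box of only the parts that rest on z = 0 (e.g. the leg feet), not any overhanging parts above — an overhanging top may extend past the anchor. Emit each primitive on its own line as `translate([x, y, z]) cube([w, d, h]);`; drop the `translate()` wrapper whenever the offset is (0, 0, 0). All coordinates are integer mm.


translate([159, 338, 0]) cube([132, 62, 1084]);


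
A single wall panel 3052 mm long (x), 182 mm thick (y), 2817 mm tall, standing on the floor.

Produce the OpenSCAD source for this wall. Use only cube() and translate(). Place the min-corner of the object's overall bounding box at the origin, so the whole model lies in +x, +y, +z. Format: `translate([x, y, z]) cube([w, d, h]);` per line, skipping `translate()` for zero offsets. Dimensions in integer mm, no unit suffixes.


cube([3052, 182, 2817]);


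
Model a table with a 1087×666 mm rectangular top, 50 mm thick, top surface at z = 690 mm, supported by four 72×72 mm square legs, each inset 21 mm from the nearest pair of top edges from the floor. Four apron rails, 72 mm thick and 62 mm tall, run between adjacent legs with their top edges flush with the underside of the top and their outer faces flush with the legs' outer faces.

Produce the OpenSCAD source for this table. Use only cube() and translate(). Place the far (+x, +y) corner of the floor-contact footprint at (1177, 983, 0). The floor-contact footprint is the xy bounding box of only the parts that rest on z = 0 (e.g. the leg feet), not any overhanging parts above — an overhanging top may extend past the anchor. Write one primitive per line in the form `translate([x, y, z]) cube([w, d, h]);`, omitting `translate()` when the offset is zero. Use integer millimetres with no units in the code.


translate([111, 338, 640]) cube([1087, 666, 50]);
translate([132, 359, 0]) cube([72, 72, 640]);
translate([1105, 359, 0]) cube([72, 72, 640]);
translate([132, 911, 0]) cube([72, 72, 640]);
translate([1105, 911, 0]) cube([72, 72, 640]);
translate([204, 359, 578]) cube([901, 72, 62]);
translate([204, 911, 578]) cube([901, 72, 62]);
translate([132, 431, 578]) cube([72, 480, 62]);
translate([1105, 431, 578]) cube([72, 480, 62]);


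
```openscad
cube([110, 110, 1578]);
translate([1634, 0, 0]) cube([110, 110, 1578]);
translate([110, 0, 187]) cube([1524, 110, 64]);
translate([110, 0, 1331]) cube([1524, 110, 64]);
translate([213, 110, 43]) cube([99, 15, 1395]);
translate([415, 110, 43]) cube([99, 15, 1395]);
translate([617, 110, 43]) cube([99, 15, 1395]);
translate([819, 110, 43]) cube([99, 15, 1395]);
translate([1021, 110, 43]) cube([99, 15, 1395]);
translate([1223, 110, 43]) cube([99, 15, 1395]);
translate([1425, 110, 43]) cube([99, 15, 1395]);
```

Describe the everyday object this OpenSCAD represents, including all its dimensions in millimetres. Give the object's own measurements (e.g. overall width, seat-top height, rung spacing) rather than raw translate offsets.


A fence section. Two 110×110 mm posts, 1578 mm tall, stand on the floor with a clear span of 1524 mm between their inner faces. Two horizontal rails of 110×64 mm section span the gap between the posts with their undersides at z = 187 mm and z = 1331 mm, flush with the posts' −y face. 7 pickets, each 99 mm wide, 15 mm thick and 1395 mm tall, are fixed to the +y face of the rails with their bottoms at z = 43 mm, spaced across the span with a 103 mm gap after the −x post and between neighbouring pickets, with 110 mm left before the +x post.


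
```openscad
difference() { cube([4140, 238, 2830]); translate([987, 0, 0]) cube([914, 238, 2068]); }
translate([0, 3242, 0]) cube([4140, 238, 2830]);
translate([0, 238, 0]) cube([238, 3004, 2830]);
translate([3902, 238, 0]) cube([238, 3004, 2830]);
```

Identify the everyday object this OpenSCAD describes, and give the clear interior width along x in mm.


A single room. The interior width is 3664 mm.

Four walls enclosing a rectangle with a door in the front wall — a room. Outside width 4140 minus two 238 mm walls gives 3664 mm.


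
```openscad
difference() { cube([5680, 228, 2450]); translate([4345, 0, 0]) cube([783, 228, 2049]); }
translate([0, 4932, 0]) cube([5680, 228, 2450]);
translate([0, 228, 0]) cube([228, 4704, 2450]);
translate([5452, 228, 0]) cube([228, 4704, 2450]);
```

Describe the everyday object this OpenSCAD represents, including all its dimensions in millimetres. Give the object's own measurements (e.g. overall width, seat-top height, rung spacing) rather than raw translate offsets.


A single room: four walls, each 2450 mm tall and 228 mm thick, enclosing an outside footprint 5680×5160 mm (x × y), no floor or roof. The front and back walls (−y and +y sides) run the full x-width; the side walls fit between their inner faces. A door opening 783 mm wide and 2049 mm tall is cut through the front wall from the floor up, its −x edge 4345 mm from the wall's −x end.


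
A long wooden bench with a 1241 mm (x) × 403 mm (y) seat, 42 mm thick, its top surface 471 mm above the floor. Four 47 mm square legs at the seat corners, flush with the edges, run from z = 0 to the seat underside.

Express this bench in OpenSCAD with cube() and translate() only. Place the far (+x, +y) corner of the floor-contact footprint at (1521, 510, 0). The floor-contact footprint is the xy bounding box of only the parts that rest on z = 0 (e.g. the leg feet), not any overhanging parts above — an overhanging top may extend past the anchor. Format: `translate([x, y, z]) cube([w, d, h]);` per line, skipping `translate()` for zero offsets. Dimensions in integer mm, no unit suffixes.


translate([280, 107, 429]) cube([1241, 403, 42]);
translate([280, 107, 0]) cube([47, 47, 429]);
translate([280, 463, 0]) cube([47, 47, 429]);
translate([1474, 107, 0]) cube([47, 47, 429]);
translate([1474, 463, 0]) cube([47, 47, 429]);


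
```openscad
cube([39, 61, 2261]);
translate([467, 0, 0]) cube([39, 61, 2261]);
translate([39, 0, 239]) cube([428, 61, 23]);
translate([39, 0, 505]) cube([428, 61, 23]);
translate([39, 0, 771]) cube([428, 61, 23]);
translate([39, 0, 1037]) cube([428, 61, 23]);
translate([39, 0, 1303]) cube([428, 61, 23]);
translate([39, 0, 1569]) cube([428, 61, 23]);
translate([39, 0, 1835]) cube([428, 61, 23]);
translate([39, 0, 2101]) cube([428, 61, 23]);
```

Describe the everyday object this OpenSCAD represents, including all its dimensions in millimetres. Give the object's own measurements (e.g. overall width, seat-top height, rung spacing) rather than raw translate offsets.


A straight ladder. Two 39×61 mm vertical rails, 2261 mm tall, stand 506 mm apart (outside-to-outside) with their front faces coplanar on the −y side. 8 rungs, each 61 mm deep and 23 mm tall, span between the inner faces of the rails, front faces flush with the rails. The lowest rung's underside is at z = 239 mm and rungs are spaced 266 mm apart (underside to underside).


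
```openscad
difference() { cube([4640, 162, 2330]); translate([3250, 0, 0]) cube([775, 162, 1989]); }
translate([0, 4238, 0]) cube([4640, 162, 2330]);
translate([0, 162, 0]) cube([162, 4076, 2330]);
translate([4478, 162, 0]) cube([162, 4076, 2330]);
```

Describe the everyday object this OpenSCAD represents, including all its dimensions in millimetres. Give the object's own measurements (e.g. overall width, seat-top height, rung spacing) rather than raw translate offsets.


A single room: four walls, each 2330 mm tall and 162 mm thick, enclosing an outside footprint 4640×4400 mm (x × y), no floor or roof. The front and back walls (−y and +y sides) run the full x-width; the side walls fit between their inner faces. A door opening 775 mm wide and 1989 mm tall is cut through the front wall from the floor up, its −x edge 3250 mm from the wall's −x end.


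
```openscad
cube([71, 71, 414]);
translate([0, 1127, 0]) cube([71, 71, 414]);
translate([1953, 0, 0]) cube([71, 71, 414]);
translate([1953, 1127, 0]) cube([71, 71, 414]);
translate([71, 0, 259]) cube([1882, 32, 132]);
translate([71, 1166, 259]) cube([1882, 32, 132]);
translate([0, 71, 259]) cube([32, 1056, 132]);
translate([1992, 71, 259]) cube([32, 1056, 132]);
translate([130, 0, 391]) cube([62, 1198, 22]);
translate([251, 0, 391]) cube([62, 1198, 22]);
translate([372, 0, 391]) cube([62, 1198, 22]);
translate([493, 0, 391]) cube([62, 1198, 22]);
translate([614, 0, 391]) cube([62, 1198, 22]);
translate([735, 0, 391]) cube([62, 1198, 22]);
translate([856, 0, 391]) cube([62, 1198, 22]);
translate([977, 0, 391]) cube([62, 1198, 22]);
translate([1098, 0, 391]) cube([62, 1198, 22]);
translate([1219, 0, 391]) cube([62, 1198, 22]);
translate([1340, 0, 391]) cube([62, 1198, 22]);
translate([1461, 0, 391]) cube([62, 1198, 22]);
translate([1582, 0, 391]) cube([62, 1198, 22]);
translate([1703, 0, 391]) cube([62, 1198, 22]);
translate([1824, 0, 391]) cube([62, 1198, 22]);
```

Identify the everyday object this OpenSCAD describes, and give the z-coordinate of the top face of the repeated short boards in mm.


A bed frame. The slat-top height is 413 mm.

Four posts, four rails, and a row of slats — a bed frame. Slats sit on the rails at z = 259 + 132 = 391; with slat thickness 22, the top is 413 mm.


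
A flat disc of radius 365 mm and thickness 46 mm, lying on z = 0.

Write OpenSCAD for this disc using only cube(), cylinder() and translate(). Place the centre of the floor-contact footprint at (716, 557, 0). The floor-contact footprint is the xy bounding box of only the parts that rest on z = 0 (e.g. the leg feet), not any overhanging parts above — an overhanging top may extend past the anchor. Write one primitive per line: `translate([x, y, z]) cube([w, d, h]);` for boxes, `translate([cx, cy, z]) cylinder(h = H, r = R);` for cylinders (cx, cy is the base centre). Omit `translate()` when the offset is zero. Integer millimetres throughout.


translate([716, 557, 0]) cylinder(h = 46, r = 365);


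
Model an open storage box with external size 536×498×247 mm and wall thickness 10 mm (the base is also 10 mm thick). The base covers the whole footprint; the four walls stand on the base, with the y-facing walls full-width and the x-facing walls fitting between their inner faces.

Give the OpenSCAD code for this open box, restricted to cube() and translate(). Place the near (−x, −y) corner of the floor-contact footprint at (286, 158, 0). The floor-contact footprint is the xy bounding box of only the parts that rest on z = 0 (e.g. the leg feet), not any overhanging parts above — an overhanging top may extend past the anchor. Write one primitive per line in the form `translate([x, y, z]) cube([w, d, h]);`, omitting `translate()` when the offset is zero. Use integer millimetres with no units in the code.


translate([286, 158, 0]) cube([536, 498, 10]);
translate([286, 158, 10]) cube([536, 10, 237]);
translate([286, 646, 10]) cube([536, 10, 237]);
translate([286, 168, 10]) cube([10, 478, 237]);
translate([812, 168, 10]) cube([10, 478, 237]);


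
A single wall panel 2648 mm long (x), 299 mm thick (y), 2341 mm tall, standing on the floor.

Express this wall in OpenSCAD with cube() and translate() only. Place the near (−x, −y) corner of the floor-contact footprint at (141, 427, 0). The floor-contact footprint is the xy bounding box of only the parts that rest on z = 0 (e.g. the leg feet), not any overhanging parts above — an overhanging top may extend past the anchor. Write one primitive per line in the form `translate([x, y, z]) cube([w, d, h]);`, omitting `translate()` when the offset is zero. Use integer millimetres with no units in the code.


translate([141, 427, 0]) cube([2648, 299, 2341]);


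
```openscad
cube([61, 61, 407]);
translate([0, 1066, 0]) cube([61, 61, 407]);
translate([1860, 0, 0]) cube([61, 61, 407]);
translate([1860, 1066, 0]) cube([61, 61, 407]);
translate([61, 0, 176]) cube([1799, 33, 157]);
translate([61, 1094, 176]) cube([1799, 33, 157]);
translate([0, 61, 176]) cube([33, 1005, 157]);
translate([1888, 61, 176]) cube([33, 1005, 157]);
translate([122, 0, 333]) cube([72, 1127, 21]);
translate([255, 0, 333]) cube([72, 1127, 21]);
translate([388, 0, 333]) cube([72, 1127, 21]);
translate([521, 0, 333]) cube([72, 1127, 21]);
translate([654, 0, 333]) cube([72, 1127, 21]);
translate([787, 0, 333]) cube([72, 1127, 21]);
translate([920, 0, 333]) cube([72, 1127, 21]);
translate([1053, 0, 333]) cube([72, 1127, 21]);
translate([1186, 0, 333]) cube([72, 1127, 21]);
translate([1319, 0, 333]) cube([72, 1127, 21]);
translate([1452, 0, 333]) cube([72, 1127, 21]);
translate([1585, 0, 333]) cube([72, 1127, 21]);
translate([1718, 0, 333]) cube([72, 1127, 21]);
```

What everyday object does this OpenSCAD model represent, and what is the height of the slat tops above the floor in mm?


A bed frame. The slat-top height is 354 mm.

Four posts, four rails, and a row of slats — a bed frame. Slats sit on the rails at z = 176 + 157 = 333; with slat thickness 21, the top is 354 mm.


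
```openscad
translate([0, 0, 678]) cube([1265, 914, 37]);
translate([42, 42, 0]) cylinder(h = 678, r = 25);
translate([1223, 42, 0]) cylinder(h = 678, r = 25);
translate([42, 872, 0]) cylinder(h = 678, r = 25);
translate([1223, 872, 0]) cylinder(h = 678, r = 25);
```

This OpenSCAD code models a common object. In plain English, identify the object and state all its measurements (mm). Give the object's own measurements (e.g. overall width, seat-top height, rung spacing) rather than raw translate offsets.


A table: top 1265 mm (x) × 914 mm (y), 37 mm thick, upper face at z = 715 mm, on four round legs of 50 mm diameter, each leg's bounding box inset 17 mm from the nearest pair of top edges from z = 0 to the bottom of the top.


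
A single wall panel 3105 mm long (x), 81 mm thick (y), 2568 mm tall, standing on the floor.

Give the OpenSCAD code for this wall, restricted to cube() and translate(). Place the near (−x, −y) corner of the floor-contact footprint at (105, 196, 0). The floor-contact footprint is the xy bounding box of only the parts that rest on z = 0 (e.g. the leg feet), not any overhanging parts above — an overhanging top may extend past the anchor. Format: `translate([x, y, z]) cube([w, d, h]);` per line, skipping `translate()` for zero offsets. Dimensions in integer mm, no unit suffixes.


translate([105, 196, 0]) cube([3105, 81, 2568]);


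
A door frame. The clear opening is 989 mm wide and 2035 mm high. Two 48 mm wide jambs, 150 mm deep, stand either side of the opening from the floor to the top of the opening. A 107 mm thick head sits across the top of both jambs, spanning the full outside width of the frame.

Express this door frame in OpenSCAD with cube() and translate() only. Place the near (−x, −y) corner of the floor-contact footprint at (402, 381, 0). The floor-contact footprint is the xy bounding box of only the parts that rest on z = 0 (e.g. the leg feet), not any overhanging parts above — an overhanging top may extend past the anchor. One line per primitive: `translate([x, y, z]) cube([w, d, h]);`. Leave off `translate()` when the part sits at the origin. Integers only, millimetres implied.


translate([402, 381, 0]) cube([48, 150, 2035]);
translate([1439, 381, 0]) cube([48, 150, 2035]);
translate([402, 381, 2035]) cube([1085, 150, 107]);


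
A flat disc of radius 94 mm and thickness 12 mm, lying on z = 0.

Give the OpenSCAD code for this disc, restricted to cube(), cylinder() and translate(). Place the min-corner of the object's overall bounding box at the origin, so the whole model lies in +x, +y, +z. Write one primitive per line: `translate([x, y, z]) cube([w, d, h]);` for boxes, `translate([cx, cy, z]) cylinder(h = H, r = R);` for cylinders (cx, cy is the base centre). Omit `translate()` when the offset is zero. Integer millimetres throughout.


translate([94, 94, 0]) cylinder(h = 12, r = 94);


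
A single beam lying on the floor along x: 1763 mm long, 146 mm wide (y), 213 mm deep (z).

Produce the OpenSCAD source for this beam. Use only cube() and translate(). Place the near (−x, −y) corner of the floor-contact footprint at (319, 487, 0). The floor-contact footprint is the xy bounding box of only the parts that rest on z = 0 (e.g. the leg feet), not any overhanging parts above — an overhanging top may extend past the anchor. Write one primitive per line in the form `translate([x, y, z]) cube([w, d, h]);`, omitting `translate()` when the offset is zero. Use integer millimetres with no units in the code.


translate([319, 487, 0]) cube([1763, 146, 213]);


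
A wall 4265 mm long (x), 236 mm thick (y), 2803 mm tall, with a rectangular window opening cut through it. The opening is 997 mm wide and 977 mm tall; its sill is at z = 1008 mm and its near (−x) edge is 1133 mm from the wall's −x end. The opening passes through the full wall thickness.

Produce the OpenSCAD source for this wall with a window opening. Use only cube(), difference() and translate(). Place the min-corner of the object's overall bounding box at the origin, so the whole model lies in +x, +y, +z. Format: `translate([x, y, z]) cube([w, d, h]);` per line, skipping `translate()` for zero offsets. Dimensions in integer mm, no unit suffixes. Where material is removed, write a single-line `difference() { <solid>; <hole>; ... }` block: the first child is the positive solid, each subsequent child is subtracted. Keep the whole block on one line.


difference() { cube([4265, 236, 2803]); translate([1133, 0, 1008]) cube([997, 236, 977]); }


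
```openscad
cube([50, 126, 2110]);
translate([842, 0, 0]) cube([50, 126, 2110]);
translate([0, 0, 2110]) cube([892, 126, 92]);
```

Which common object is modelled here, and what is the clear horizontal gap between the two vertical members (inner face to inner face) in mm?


A door frame. The clear opening width is 792 mm.

Two 2110 mm tall posts with a header on top — a door frame. The left jamb is 50 mm wide at x = 0; the right jamb starts at x = 842. The clear opening is 842 − 50 = 792 mm.


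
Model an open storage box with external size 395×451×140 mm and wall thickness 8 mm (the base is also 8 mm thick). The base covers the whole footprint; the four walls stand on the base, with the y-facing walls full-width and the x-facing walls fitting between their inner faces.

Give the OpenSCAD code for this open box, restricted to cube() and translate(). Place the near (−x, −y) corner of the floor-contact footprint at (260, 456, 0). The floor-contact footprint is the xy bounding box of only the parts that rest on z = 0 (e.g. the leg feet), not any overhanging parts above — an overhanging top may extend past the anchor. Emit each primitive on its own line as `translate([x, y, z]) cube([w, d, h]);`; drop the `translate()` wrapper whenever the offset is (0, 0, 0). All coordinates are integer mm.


translate([260, 456, 0]) cube([395, 451, 8]);
translate([260, 456, 8]) cube([395, 8, 132]);
translate([260, 899, 8]) cube([395, 8, 132]);
translate([260, 464, 8]) cube([8, 435, 132]);
translate([647, 464, 8]) cube([8, 435, 132]);


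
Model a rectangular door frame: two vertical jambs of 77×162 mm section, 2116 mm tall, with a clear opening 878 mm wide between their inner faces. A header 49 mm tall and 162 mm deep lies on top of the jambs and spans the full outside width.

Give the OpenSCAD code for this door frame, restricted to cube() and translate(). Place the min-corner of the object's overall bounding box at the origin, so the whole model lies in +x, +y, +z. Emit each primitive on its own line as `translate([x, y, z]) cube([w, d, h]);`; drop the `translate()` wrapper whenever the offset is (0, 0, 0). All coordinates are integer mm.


cube([77, 162, 2116]);
translate([955, 0, 0]) cube([77, 162, 2116]);
translate([0, 0, 2116]) cube([1032, 162, 49]);


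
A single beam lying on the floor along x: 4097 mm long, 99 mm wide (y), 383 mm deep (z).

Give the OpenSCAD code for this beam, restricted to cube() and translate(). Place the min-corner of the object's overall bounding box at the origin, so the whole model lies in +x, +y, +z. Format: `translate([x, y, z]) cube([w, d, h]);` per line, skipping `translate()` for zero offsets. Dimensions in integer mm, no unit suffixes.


cube([4097, 99, 383]);


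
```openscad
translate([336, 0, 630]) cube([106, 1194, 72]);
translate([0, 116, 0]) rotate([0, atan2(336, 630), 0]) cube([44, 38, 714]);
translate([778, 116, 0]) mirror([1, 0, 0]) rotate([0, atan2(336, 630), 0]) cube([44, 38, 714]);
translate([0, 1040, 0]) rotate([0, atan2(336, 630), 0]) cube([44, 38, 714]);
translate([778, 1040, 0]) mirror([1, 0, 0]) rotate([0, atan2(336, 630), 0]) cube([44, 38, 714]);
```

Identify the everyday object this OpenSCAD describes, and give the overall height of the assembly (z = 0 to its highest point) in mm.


A sawhorse. The overall height is 702 mm.

A beam across two mirrored pairs of raked legs — a sawhorse. The beam's underside is at z = 630 (matching the legs' vertical rise in atan2(336, 630)) and the beam is 72 mm tall, so its top is at 630 + 72 = 702 mm. The raked legs top out at the beam's underside, so that is the highest point.


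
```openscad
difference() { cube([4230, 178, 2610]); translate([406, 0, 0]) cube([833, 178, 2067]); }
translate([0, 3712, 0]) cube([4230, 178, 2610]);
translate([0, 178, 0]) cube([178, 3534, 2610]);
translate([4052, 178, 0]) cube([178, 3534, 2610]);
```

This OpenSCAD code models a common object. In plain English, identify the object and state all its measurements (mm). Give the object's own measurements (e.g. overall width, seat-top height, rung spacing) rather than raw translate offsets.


A single room: four walls, each 2610 mm tall and 178 mm thick, enclosing an outside footprint 4230×3890 mm (x × y), no floor or roof. The front and back walls (−y and +y sides) run the full x-width; the side walls fit between their inner faces. A door opening 833 mm wide and 2067 mm tall is cut through the front wall from the floor up, its −x edge 406 mm from the wall's −x end.


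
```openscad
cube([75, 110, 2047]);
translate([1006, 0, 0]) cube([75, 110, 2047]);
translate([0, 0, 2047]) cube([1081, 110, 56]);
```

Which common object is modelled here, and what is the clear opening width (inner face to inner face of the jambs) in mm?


A door frame. The clear opening width is 931 mm.

Two 2047 mm tall posts with a header on top — a door frame. The left jamb is 75 mm wide at x = 0; the right jamb starts at x = 1006. The clear opening is 1006 − 75 = 931 mm.


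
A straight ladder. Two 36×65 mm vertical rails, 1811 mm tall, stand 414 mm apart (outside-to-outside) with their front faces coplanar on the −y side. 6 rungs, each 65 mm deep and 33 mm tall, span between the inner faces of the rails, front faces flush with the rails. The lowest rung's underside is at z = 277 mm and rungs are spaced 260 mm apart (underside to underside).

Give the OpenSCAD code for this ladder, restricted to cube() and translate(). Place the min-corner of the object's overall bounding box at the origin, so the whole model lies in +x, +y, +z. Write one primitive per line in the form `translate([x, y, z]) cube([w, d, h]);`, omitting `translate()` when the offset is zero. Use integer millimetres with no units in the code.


cube([36, 65, 1811]);
translate([378, 0, 0]) cube([36, 65, 1811]);
translate([36, 0, 277]) cube([342, 65, 33]);
translate([36, 0, 537]) cube([342, 65, 33]);
translate([36, 0, 797]) cube([342, 65, 33]);
translate([36, 0, 1057]) cube([342, 65, 33]);
translate([36, 0, 1317]) cube([342, 65, 33]);
translate([36, 0, 1577]) cube([342, 65, 33]);


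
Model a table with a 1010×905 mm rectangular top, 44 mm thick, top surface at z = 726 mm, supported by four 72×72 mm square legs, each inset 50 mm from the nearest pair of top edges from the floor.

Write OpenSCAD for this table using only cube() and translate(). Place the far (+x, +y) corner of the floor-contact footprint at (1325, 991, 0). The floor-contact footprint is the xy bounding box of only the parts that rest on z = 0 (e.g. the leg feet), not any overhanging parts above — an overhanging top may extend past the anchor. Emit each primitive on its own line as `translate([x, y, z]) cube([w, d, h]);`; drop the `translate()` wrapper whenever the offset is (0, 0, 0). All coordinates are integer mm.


// leg_h = 726 - 44 = 682
translate([365, 136, 682]) cube([1010, 905, 44]);
translate([415, 186, 0]) cube([72, 72, 682]);
translate([1253, 186, 0]) cube([72, 72, 682]);
translate([415, 919, 0]) cube([72, 72, 682]);
translate([1253, 919, 0]) cube([72, 72, 682]);


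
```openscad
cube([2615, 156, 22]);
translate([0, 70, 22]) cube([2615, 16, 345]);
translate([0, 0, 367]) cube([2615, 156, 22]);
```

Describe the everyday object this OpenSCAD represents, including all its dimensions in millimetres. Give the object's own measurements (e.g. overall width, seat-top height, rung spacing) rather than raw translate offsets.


An I-beam lying along x, 2615 mm long. Overall section height 389 mm. Two flanges 156 mm wide (y) and 22 mm thick, one on the floor and one at the top; a web 16 mm thick runs between them, centred on the flange width.


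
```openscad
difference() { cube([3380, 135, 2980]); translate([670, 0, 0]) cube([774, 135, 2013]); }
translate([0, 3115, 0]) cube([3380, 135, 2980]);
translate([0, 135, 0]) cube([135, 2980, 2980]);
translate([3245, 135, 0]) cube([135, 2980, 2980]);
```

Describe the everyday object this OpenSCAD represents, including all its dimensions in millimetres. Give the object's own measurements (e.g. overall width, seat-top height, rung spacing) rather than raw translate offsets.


A single room: four walls, each 2980 mm tall and 135 mm thick, enclosing an outside footprint 3380×3250 mm (x × y), no floor or roof. The front and back walls (−y and +y sides) run the full x-width; the side walls fit between their inner faces. A door opening 774 mm wide and 2013 mm tall is cut through the front wall from the floor up, its −x edge 670 mm from the wall's −x end.


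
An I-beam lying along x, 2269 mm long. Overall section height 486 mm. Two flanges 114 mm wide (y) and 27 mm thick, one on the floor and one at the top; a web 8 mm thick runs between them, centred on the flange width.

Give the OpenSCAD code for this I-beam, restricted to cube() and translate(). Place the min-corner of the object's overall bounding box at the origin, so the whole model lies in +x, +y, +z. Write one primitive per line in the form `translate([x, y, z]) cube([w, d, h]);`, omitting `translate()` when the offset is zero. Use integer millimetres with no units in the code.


cube([2269, 114, 27]);
translate([0, 53, 27]) cube([2269, 8, 432]);
translate([0, 0, 459]) cube([2269, 114, 27]);


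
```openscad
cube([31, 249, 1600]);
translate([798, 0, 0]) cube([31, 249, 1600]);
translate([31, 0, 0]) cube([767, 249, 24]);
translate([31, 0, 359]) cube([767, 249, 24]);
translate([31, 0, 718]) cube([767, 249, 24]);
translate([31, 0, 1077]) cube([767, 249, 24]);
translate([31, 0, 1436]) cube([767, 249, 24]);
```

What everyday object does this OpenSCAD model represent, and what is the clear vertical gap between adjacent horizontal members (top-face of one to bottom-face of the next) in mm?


A bookshelf. The clear shelf gap is 335 mm.

Two tall side panels with 5 horizontal boards between them — a bookshelf. The first two shelf undersides are at z = 0 and z = 359; with shelf thickness 24, the clear gap is 359 − 0 − 24 = 335 mm.


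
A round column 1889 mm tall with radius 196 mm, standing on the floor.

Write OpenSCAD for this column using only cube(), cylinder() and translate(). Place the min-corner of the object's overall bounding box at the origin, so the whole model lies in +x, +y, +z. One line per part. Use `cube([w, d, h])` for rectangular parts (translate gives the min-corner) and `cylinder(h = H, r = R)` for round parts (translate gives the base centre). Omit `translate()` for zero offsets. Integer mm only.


translate([196, 196, 0]) cylinder(h = 1889, r = 196);


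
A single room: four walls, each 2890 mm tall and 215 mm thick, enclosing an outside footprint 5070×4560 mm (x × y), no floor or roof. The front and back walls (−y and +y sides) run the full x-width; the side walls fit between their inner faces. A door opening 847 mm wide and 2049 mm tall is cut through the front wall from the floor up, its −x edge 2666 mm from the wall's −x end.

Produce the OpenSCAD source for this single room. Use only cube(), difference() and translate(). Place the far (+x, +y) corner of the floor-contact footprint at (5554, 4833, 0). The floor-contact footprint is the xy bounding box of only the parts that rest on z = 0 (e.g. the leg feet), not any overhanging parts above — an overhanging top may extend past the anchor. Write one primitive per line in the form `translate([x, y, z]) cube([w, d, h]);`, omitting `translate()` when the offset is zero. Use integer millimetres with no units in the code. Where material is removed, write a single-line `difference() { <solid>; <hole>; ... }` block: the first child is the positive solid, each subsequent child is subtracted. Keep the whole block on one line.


difference() { translate([484, 273, 0]) cube([5070, 215, 2890]); translate([3150, 273, 0]) cube([847, 215, 2049]); }
translate([484, 4618, 0]) cube([5070, 215, 2890]);
translate([484, 488, 0]) cube([215, 4130, 2890]);
translate([5339, 488, 0]) cube([215, 4130, 2890]);


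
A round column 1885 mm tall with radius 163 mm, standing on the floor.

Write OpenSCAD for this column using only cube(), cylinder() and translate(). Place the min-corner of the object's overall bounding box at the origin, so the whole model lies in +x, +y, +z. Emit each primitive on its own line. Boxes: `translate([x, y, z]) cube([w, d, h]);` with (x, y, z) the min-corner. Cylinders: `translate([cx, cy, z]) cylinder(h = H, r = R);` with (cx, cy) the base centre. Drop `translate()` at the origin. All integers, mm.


translate([163, 163, 0]) cylinder(h = 1885, r = 163);


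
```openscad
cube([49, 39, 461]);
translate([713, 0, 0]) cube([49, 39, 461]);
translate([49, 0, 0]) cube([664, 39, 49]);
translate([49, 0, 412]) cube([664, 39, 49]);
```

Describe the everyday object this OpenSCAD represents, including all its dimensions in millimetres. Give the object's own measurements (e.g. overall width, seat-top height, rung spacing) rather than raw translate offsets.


A rectangular picture frame lying in the x–z plane (depth along y). The opening is 664 mm wide (x) by 363 mm tall (z), surrounded by a border 49 mm wide on all four sides. The frame is 39 mm deep and is made of two full-height vertical stiles with two horizontal rails fitted between them.


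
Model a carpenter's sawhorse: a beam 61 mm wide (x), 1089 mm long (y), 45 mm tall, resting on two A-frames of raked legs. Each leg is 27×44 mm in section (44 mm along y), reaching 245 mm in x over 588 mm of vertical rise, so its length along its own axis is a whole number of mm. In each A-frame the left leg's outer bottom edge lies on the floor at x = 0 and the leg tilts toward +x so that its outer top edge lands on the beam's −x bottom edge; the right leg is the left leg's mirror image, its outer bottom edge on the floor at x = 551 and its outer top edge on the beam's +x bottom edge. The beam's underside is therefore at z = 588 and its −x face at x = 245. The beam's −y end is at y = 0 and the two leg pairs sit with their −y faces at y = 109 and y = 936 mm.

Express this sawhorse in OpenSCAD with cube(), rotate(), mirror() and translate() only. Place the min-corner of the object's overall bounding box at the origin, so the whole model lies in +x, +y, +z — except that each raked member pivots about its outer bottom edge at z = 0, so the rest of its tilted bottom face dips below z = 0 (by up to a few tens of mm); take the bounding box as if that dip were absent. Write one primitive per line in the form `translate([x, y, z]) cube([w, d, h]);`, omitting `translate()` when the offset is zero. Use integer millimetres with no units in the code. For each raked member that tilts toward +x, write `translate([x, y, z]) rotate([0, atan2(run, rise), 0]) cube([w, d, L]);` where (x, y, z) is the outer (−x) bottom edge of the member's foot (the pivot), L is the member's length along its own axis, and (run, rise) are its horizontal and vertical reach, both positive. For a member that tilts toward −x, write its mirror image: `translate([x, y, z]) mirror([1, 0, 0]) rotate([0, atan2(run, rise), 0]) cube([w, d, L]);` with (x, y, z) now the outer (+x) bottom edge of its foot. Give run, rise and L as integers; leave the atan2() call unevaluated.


translate([245, 0, 588]) cube([61, 1089, 45]);
translate([0, 109, 0]) rotate([0, atan2(245, 588), 0]) cube([27, 44, 637]);
translate([551, 109, 0]) mirror([1, 0, 0]) rotate([0, atan2(245, 588), 0]) cube([27, 44, 637]);
translate([0, 936, 0]) rotate([0, atan2(245, 588), 0]) cube([27, 44, 637]);
translate([551, 936, 0]) mirror([1, 0, 0]) rotate([0, atan2(245, 588), 0]) cube([27, 44, 637]);


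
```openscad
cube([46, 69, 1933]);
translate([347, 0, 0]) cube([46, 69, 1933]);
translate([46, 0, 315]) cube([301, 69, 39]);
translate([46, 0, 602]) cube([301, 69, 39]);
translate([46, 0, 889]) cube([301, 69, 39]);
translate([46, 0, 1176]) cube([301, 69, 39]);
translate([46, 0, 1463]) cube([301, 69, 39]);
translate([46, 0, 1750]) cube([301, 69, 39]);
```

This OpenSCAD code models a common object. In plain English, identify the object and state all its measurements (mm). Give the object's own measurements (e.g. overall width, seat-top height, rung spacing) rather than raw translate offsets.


A straight ladder. Two 46×69 mm vertical rails, 1933 mm tall, stand 393 mm apart (outside-to-outside) with their front faces coplanar on the −y side. 6 rungs, each 69 mm deep and 39 mm tall, span between the inner faces of the rails, front faces flush with the rails. The lowest rung's underside is at z = 315 mm and rungs are spaced 287 mm apart (underside to underside).


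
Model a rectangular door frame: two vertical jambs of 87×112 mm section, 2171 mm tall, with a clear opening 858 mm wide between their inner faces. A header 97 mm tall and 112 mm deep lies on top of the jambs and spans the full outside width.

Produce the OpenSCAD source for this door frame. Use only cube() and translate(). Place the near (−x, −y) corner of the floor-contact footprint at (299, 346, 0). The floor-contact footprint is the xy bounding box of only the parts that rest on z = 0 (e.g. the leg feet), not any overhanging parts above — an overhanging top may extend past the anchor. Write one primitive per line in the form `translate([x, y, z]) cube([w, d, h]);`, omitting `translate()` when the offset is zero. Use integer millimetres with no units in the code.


translate([299, 346, 0]) cube([87, 112, 2171]);
translate([1244, 346, 0]) cube([87, 112, 2171]);
translate([299, 346, 2171]) cube([1032, 112, 97]);


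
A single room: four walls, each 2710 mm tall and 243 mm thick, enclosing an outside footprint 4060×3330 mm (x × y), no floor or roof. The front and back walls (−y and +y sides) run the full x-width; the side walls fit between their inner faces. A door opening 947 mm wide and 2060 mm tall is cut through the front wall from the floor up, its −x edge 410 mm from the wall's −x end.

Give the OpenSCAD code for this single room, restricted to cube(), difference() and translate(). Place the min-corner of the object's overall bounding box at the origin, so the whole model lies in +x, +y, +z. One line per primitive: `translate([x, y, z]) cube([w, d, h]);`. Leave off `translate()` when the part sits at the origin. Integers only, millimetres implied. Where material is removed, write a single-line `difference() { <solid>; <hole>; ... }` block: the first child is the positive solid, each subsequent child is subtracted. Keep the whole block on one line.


difference() { cube([4060, 243, 2710]); translate([410, 0, 0]) cube([947, 243, 2060]); }
translate([0, 3087, 0]) cube([4060, 243, 2710]);
translate([0, 243, 0]) cube([243, 2844, 2710]);
translate([3817, 243, 0]) cube([243, 2844, 2710]);
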